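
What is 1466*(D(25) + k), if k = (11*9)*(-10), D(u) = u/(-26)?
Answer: -18885745/13 ≈ -1.4528e+6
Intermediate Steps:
D(u) = -u/26 (D(u) = u*(-1/26) = -u/26)
k = -990 (k = 99*(-10) = -990)
1466*(D(25) + k) = 1466*(-1/26*25 - 990) = 1466*(-25/26 - 990) = 1466*(-25765/26) = -18885745/13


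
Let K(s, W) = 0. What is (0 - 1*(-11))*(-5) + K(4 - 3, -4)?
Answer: -55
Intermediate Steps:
(0 - 1*(-11))*(-5) + K(4 - 3, -4) = (0 - 1*(-11))*(-5) + 0 = (0 + 11)*(-5) + 0 = 11*(-5) + 0 = -55 + 0 = -55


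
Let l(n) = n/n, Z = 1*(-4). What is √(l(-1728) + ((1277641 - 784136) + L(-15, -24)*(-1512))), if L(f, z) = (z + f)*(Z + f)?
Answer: 3*I*√69654 ≈ 791.76*I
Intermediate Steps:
Z = -4
L(f, z) = (-4 + f)*(f + z) (L(f, z) = (z + f)*(-4 + f) = (f + z)*(-4 + f) = (-4 + f)*(f + z))
l(n) = 1
√(l(-1728) + ((1277641 - 784136) + L(-15, -24)*(-1512))) = √(1 + ((1277641 - 784136) + ((-15)² - 4*(-15) - 4*(-24) - 15*(-24))*(-1512))) = √(1 + (493505 + (225 + 60 + 96 + 360)*(-1512))) = √(1 + (493505 + 741*(-1512))) = √(1 + (493505 - 1120392)) = √(1 - 626887) = √(-626886) = 3*I*√69654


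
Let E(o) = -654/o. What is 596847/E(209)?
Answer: -41580341/218 ≈ -1.9074e+5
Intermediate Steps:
596847/E(209) = 596847/((-654/209)) = 596847/((-654*1/209)) = 596847/(-654/209) = 596847*(-209/654) = -41580341/218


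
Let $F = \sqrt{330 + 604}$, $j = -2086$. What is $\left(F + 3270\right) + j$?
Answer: $1184 + \sqrt{934} \approx 1214.6$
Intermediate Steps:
$F = \sqrt{934} \approx 30.561$
$\left(F + 3270\right) + j = \left(\sqrt{934} + 3270\right) - 2086 = \left(3270 + \sqrt{934}\right) - 2086 = 1184 + \sqrt{934}$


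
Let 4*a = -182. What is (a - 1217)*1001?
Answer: -2527525/2 ≈ -1.2638e+6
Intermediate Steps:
a = -91/2 (a = (¼)*(-182) = -91/2 ≈ -45.500)
(a - 1217)*1001 = (-91/2 - 1217)*1001 = -2525/2*1001 = -2527525/2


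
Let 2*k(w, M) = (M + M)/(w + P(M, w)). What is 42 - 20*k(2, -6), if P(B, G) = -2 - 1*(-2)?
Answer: 102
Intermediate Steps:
P(B, G) = 0 (P(B, G) = -2 + 2 = 0)
k(w, M) = M/w (k(w, M) = ((M + M)/(w + 0))/2 = ((2*M)/w)/2 = (2*M/w)/2 = M/w)
42 - 20*k(2, -6) = 42 - (-120)/2 = 42 - 20*(-3) = 42 + 60 = 102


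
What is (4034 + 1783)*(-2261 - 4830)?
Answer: -41248347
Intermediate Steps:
(4034 + 1783)*(-2261 - 4830) = 5817*(-7091) = -41248347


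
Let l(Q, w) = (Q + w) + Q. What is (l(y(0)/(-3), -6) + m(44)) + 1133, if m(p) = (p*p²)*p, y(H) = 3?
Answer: 3749221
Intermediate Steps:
l(Q, w) = w + 2*Q
m(p) = p⁴ (m(p) = p³*p = p⁴)
(l(y(0)/(-3), -6) + m(44)) + 1133 = ((-6 + 2*(3/(-3))) + 44⁴) + 1133 = ((-6 + 2*(3*(-⅓))) + 3748096) + 1133 = ((-6 + 2*(-1)) + 3748096) + 1133 = ((-6 - 2) + 3748096) + 1133 = (-8 + 3748096) + 1133 = 3748088 + 1133 = 3749221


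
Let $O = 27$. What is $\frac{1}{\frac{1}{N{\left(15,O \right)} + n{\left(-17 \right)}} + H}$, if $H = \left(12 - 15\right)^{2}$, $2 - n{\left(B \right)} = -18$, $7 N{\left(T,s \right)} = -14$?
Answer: $\frac{18}{163} \approx 0.11043$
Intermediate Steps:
$N{\left(T,s \right)} = -2$ ($N{\left(T,s \right)} = \frac{1}{7} \left(-14\right) = -2$)
$n{\left(B \right)} = 20$ ($n{\left(B \right)} = 2 - -18 = 2 + 18 = 20$)
$H = 9$ ($H = \left(-3\right)^{2} = 9$)
$\frac{1}{\frac{1}{N{\left(15,O \right)} + n{\left(-17 \right)}} + H} = \frac{1}{\frac{1}{-2 + 20} + 9} = \frac{1}{\frac{1}{18} + 9} = \frac{1}{\frac{163}{18}} = \frac{18}{163}$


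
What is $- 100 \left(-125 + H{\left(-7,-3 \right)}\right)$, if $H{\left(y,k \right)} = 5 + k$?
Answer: $12300$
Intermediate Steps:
$- 100 \left(-125 + H{\left(-7,-3 \right)}\right) = - 100 \left(-125 + \left(5 - 3\right)\right) = - 100 \left(-125 + 2\right) = \left(-100\right) \left(-123\right) = 12300$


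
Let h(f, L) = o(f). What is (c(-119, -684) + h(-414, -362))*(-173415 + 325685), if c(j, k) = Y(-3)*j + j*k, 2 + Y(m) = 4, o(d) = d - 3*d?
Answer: 12484008220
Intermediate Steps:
o(d) = -2*d
h(f, L) = -2*f
Y(m) = 2 (Y(m) = -2 + 4 = 2)
c(j, k) = 2*j + j*k
(c(-119, -684) + h(-414, -362))*(-173415 + 325685) = (-119*(2 - 684) - 2*(-414))*(-173415 + 325685) = (-119*(-682) + 828)*152270 = (81158 + 828)*152270 = 81986*152270 = 12484008220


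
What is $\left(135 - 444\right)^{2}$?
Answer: $95481$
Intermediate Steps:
$\left(135 - 444\right)^{2} = \left(-309\right)^{2} = 95481$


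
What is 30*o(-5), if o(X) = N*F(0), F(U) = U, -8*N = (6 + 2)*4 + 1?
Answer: 0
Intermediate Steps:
N = -33/8 (N = -((6 + 2)*4 + 1)/8 = -(8*4 + 1)/8 = -(32 + 1)/8 = -⅛*33 = -33/8 ≈ -4.1250)
o(X) = 0 (o(X) = -33/8*0 = 0)
30*o(-5) = 30*0 = 0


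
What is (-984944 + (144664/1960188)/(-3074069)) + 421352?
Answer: -849016569438261022/1506438291243 ≈ -5.6359e+5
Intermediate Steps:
(-984944 + (144664/1960188)/(-3074069)) + 421352 = (-984944 + (144664*(1/1960188))*(-1/3074069)) + 421352 = (-984944 + (36166/490047)*(-1/3074069)) + 421352 = (-984944 - 36166/1506438291243) + 421352 = -1483757356330081558/1506438291243 + 421352 = -849016569438261022/1506438291243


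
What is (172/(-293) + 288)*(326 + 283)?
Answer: 51285108/293 ≈ 1.7503e+5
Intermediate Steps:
(172/(-293) + 288)*(326 + 283) = (172*(-1/293) + 288)*609 = (-172/293 + 288)*609 = (84212/293)*609 = 51285108/293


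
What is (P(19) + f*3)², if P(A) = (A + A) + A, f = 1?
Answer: 3600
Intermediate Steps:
P(A) = 3*A (P(A) = 2*A + A = 3*A)
(P(19) + f*3)² = (3*19 + 1*3)² = (57 + 3)² = 60² = 3600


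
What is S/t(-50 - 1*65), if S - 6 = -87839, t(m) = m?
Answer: 87833/115 ≈ 763.77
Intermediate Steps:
S = -87833 (S = 6 - 87839 = -87833)
S/t(-50 - 1*65) = -87833/(-50 - 1*65) = -87833/(-50 - 65) = -87833/(-115) = -87833*(-1/115) = 87833/115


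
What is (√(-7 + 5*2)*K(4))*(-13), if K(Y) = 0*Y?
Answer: 0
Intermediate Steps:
K(Y) = 0
(√(-7 + 5*2)*K(4))*(-13) = (√(-7 + 5*2)*0)*(-13) = (√(-7 + 10)*0)*(-13) = (√3*0)*(-13) = 0*(-13) = 0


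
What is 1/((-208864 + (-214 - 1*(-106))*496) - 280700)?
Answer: -1/543132 ≈ -1.8412e-6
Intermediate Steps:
1/((-208864 + (-214 - 1*(-106))*496) - 280700) = 1/((-208864 + (-214 + 106)*496) - 280700) = 1/((-208864 - 108*496) - 280700) = 1/((-208864 - 53568) - 280700) = 1/(-262432 - 280700) = 1/(-543132) = -1/543132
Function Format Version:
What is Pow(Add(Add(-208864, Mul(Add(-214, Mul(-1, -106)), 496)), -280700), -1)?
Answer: Rational(-1, 543132) ≈ -1.8412e-6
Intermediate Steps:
Pow(Add(Add(-208864, Mul(Add(-214, Mul(-1, -106)), 496)), -280700), -1) = Pow(Add(Add(-208864, Mul(Add(-214, 106), 496)), -280700), -1) = Pow(Add(Add(-208864, Mul(-108, 496)), -280700), -1) = Pow(Add(Add(-208864, -53568), -280700), -1) = Pow(Add(-262432, -280700), -1) = Pow(-543132, -1) = Rational(-1, 543132)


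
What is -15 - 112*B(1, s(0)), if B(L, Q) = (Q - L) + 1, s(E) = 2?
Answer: -239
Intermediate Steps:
B(L, Q) = 1 + Q - L
-15 - 112*B(1, s(0)) = -15 - 112*(1 + 2 - 1*1) = -15 - 112*(1 + 2 - 1) = -15 - 112*2 = -15 - 224 = -239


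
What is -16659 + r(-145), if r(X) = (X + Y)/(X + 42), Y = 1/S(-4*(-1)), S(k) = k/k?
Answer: -1715733/103 ≈ -16658.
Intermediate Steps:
S(k) = 1
Y = 1 (Y = 1/1 = 1)
r(X) = (1 + X)/(42 + X) (r(X) = (X + 1)/(X + 42) = (1 + X)/(42 + X))
-16659 + r(-145) = -16659 + (1 - 145)/(42 - 145) = -16659 - 144/(-103) = -16659 - 1/103*(-144) = -16659 + 144/103 = -1715733/103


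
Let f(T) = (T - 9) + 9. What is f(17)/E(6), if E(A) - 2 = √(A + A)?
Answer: -17/4 + 17*√3/4 ≈ 3.1112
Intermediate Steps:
E(A) = 2 + √2*√A (E(A) = 2 + √(A + A) = 2 + √(2*A) = 2 + √2*√A)
f(T) = T (f(T) = (-9 + T) + 9 = T)
f(17)/E(6) = 17/(2 + √2*√6) = 17/(2 + 2*√3)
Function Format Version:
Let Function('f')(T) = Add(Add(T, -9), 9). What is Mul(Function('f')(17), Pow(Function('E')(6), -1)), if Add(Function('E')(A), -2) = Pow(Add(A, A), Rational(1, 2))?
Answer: Add(Rational(-17, 4), Mul(Rational(17, 4), Pow(3, Rational(1, 2)))) ≈ 3.1112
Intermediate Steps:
Function('E')(A) = Add(2, Mul(Pow(2, Rational(1, 2)), Pow(A, Rational(1, 2)))) (Function('E')(A) = Add(2, Pow(Add(A, A), Rational(1, 2))) = Add(2, Pow(Mul(2, A), Rational(1, 2))) = Add(2, Mul(Pow(2, Rational(1, 2)), Pow(A, Rational(1, 2)))))
Function('f')(T) = T (Function('f')(T) = Add(Add(-9, T), 9) = T)
Mul(Function('f')(17), Pow(Function('E')(6), -1)) = Mul(17, Pow(Add(2, Mul(Pow(2, Rational(1, 2)), Pow(6, Rational(1, 2)))), -1)) = Mul(17, Pow(Add(2, Mul(2, Pow(3, Rational(1, 2)))), -1))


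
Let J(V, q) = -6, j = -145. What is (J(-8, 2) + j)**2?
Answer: 22801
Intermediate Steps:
(J(-8, 2) + j)**2 = (-6 - 145)**2 = (-151)**2 = 22801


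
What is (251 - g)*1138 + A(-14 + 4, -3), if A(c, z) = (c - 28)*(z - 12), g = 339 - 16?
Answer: -81366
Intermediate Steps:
g = 323
A(c, z) = (-28 + c)*(-12 + z)
(251 - g)*1138 + A(-14 + 4, -3) = (251 - 1*323)*1138 + (336 - 28*(-3) - 12*(-14 + 4) + (-14 + 4)*(-3)) = (251 - 323)*1138 + (336 + 84 - 12*(-10) - 10*(-3)) = -72*1138 + (336 + 84 + 120 + 30) = -81936 + 570 = -81366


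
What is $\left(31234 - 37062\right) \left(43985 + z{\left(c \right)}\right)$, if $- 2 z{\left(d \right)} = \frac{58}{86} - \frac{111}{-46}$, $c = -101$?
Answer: $- \frac{253515891721}{989} \approx -2.5634 \cdot 10^{8}$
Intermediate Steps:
$z{\left(d \right)} = - \frac{6107}{3956}$ ($z{\left(d \right)} = - \frac{\frac{58}{86} - \frac{111}{-46}}{2} = - \frac{58 \cdot \frac{1}{86} - - \frac{111}{46}}{2} = - \frac{\frac{29}{43} + \frac{111}{46}}{2} = \left(- \frac{1}{2}\right) \frac{6107}{1978} = - \frac{6107}{3956}$)
$\left(31234 - 37062\right) \left(43985 + z{\left(c \right)}\right) = \left(31234 - 37062\right) \left(43985 - \frac{6107}{3956}\right) = \left(-5828\right) \frac{173998553}{3956} = - \frac{253515891721}{989}$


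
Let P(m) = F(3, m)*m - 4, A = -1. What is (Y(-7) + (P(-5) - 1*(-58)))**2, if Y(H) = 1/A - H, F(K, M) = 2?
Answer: 2500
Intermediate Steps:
Y(H) = -1 - H (Y(H) = 1/(-1) - H = -1 - H)
P(m) = -4 + 2*m (P(m) = 2*m - 4 = -4 + 2*m)
(Y(-7) + (P(-5) - 1*(-58)))**2 = ((-1 - 1*(-7)) + ((-4 + 2*(-5)) - 1*(-58)))**2 = ((-1 + 7) + ((-4 - 10) + 58))**2 = (6 + (-14 + 58))**2 = (6 + 44)**2 = 50**2 = 2500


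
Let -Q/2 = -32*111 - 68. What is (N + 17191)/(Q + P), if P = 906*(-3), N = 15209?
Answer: 16200/2261 ≈ 7.1650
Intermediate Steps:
P = -2718
Q = 7240 (Q = -2*(-32*111 - 68) = -2*(-3552 - 68) = -2*(-3620) = 7240)
(N + 17191)/(Q + P) = (15209 + 17191)/(7240 - 2718) = 32400/4522 = 32400*(1/4522) = 16200/2261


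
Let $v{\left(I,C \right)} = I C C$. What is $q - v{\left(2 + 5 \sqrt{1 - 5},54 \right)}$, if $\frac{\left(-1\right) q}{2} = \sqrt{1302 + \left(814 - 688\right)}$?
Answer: $-5832 - 29160 i - 4 \sqrt{357} \approx -5907.6 - 29160.0 i$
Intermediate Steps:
$v{\left(I,C \right)} = I C^{2}$ ($v{\left(I,C \right)} = C I C = I C^{2}$)
$q = - 4 \sqrt{357}$ ($q = - 2 \sqrt{1302 + \left(814 - 688\right)} = - 2 \sqrt{1302 + 126} = - 2 \sqrt{1428} = - 2 \cdot 2 \sqrt{357} = - 4 \sqrt{357} \approx -75.578$)
$q - v{\left(2 + 5 \sqrt{1 - 5},54 \right)} = - 4 \sqrt{357} - \left(2 + 5 \sqrt{1 - 5}\right) 54^{2} = - 4 \sqrt{357} - \left(2 + 5 \sqrt{-4}\right) 2916 = - 4 \sqrt{357} - \left(2 + 5 \cdot 2 i\right) 2916 = - 4 \sqrt{357} - \left(2 + 10 i\right) 2916 = - 4 \sqrt{357} - \left(5832 + 29160 i\right) = -5832 - 29160 i - 4 \sqrt{357}$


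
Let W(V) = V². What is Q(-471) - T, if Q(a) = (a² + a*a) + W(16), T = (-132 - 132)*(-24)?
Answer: 437602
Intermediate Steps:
T = 6336 (T = -264*(-24) = 6336)
Q(a) = 256 + 2*a² (Q(a) = (a² + a*a) + 16² = (a² + a²) + 256 = 2*a² + 256 = 256 + 2*a²)
Q(-471) - T = (256 + 2*(-471)²) - 1*6336 = (256 + 2*221841) - 6336 = (256 + 443682) - 6336 = 443938 - 6336 = 437602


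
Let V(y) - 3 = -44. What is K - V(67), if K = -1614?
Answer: -1573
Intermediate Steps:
V(y) = -41 (V(y) = 3 - 44 = -41)
K - V(67) = -1614 - 1*(-41) = -1614 + 41 = -1573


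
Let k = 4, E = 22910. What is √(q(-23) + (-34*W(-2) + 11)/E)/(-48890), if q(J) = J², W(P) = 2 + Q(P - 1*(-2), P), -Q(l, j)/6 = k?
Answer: -√277672613590/1120069900 ≈ -0.00047046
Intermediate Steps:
Q(l, j) = -24 (Q(l, j) = -6*4 = -24)
W(P) = -22 (W(P) = 2 - 24 = -22)
√(q(-23) + (-34*W(-2) + 11)/E)/(-48890) = √((-23)² + (-34*(-22) + 11)/22910)/(-48890) = √(529 + (748 + 11)*(1/22910))*(-1/48890) = √(529 + 759*(1/22910))*(-1/48890) = √(529 + 759/22910)*(-1/48890) = √(12120149/22910)*(-1/48890) = (√277672613590/22910)*(-1/48890) = -√277672613590/1120069900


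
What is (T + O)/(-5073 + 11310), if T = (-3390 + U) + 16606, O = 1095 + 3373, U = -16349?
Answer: 445/2079 ≈ 0.21405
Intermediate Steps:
O = 4468
T = -3133 (T = (-3390 - 16349) + 16606 = -19739 + 16606 = -3133)
(T + O)/(-5073 + 11310) = (-3133 + 4468)/(-5073 + 11310) = 1335/6237 = 1335*(1/6237) = 445/2079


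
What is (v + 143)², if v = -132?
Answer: 121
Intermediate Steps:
(v + 143)² = (-132 + 143)² = 11² = 121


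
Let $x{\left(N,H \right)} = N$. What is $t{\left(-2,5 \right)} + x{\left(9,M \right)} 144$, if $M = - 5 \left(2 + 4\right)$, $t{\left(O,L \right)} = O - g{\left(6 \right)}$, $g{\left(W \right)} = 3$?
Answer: $1291$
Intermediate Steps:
$t{\left(O,L \right)} = -3 + O$ ($t{\left(O,L \right)} = O - 3 = -3 + O$)
$M = -30$ ($M = \left(-5\right) 6 = -30$)
$t{\left(-2,5 \right)} + x{\left(9,M \right)} 144 = \left(-3 - 2\right) + 9 \cdot 144 = -5 + 1296 = 1291$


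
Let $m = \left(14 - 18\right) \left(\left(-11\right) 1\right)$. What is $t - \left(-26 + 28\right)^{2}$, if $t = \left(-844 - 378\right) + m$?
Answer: $-1182$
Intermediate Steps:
$m = 44$ ($m = \left(-4\right) \left(-11\right) = 44$)
$t = -1178$ ($t = \left(-844 - 378\right) + 44 = -1222 + 44 = -1178$)
$t - \left(-26 + 28\right)^{2} = -1178 - \left(-26 + 28\right)^{2} = -1178 - 2^{2} = -1178 - 4 = -1182$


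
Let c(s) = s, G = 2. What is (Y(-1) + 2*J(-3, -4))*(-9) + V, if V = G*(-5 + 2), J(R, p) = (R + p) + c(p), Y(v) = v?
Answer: 201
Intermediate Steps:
J(R, p) = R + 2*p (J(R, p) = (R + p) + p = R + 2*p)
V = -6 (V = 2*(-5 + 2) = 2*(-3) = -6)
(Y(-1) + 2*J(-3, -4))*(-9) + V = (-1 + 2*(-3 + 2*(-4)))*(-9) - 6 = (-1 + 2*(-3 - 8))*(-9) - 6 = (-1 + 2*(-11))*(-9) - 6 = (-1 - 22)*(-9) - 6 = -23*(-9) - 6 = 207 - 6 = 201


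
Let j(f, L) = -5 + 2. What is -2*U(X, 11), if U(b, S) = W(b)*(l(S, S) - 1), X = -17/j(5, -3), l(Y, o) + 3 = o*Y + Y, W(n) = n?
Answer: -4352/3 ≈ -1450.7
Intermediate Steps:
j(f, L) = -3
l(Y, o) = -3 + Y + Y*o (l(Y, o) = -3 + (o*Y + Y) = -3 + (Y*o + Y) = -3 + (Y + Y*o) = -3 + Y + Y*o)
X = 17/3 (X = -17/(-3) = -17*(-⅓) = 17/3 ≈ 5.6667)
U(b, S) = b*(-4 + S + S²) (U(b, S) = b*((-3 + S + S*S) - 1) = b*((-3 + S + S²) - 1) = b*(-4 + S + S²))
-2*U(X, 11) = -34*(-4 + 11 + 11²)/3 = -34*(-4 + 11 + 121)/3 = -34*128/3 = -2*2176/3 = -4352/3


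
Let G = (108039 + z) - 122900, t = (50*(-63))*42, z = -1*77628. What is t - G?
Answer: -39811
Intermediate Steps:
z = -77628
t = -132300 (t = -3150*42 = -132300)
G = -92489 (G = (108039 - 77628) - 122900 = 30411 - 122900 = -92489)
t - G = -132300 - 1*(-92489) = -132300 + 92489 = -39811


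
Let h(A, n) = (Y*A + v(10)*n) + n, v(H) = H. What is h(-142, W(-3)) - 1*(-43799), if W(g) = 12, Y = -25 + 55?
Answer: 39671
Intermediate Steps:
Y = 30
h(A, n) = 11*n + 30*A (h(A, n) = (30*A + 10*n) + n = (10*n + 30*A) + n = 11*n + 30*A)
h(-142, W(-3)) - 1*(-43799) = (11*12 + 30*(-142)) - 1*(-43799) = (132 - 4260) + 43799 = -4128 + 43799 = 39671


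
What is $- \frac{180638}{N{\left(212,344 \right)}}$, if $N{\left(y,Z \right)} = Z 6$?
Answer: $- \frac{90319}{1032} \approx -87.518$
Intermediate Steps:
$N{\left(y,Z \right)} = 6 Z$
$- \frac{180638}{N{\left(212,344 \right)}} = - \frac{180638}{6 \cdot 344} = - \frac{180638}{2064} = \left(-180638\right) \frac{1}{2064} = - \frac{90319}{1032}$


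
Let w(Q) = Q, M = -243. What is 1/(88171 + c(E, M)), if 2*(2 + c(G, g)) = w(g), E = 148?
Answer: 2/176095 ≈ 1.1358e-5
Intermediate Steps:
c(G, g) = -2 + g/2
1/(88171 + c(E, M)) = 1/(88171 + (-2 + (½)*(-243))) = 1/(88171 + (-2 - 243/2)) = 1/(88171 - 247/2) = 1/(176095/2) = 2/176095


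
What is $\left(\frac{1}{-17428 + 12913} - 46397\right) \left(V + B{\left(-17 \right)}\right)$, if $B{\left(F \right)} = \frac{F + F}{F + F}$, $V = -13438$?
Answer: $\frac{938271920424}{1505} \approx 6.2344 \cdot 10^{8}$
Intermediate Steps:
$B{\left(F \right)} = 1$ ($B{\left(F \right)} = \frac{2 F}{2 F} = 2 F \frac{1}{2 F} = 1$)
$\left(\frac{1}{-17428 + 12913} - 46397\right) \left(V + B{\left(-17 \right)}\right) = \left(\frac{1}{-17428 + 12913} - 46397\right) \left(-13438 + 1\right) = \left(\frac{1}{-4515} - 46397\right) \left(-13437\right) = \left(- \frac{1}{4515} - 46397\right) \left(-13437\right) = \left(- \frac{209482456}{4515}\right) \left(-13437\right) = \frac{938271920424}{1505}$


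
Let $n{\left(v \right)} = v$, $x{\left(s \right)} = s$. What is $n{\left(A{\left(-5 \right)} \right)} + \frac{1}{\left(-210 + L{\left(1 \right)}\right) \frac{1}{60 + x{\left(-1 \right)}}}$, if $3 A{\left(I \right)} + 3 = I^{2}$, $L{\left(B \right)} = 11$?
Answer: $\frac{4201}{597} \approx 7.0368$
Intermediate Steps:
$A{\left(I \right)} = -1 + \frac{I^{2}}{3}$
$n{\left(A{\left(-5 \right)} \right)} + \frac{1}{\left(-210 + L{\left(1 \right)}\right) \frac{1}{60 + x{\left(-1 \right)}}} = \left(-1 + \frac{\left(-5\right)^{2}}{3}\right) + \frac{1}{\left(-210 + 11\right) \frac{1}{60 - 1}} = \left(-1 + \frac{1}{3} \cdot 25\right) + \frac{1}{\left(-199\right) \frac{1}{59}} = \left(-1 + \frac{25}{3}\right) + \frac{1}{\left(-199\right) \frac{1}{59}} = \frac{22}{3} + \frac{1}{- \frac{199}{59}} = \frac{22}{3} - \frac{59}{199} = \frac{4201}{597}$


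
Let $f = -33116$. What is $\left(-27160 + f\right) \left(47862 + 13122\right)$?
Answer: $-3675871584$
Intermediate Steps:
$\left(-27160 + f\right) \left(47862 + 13122\right) = \left(-27160 - 33116\right) \left(47862 + 13122\right) = \left(-60276\right) 60984 = -3675871584$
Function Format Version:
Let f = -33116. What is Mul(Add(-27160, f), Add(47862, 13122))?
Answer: -3675871584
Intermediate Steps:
Mul(Add(-27160, f), Add(47862, 13122)) = Mul(Add(-27160, -33116), Add(47862, 13122)) = Mul(-60276, 60984) = -3675871584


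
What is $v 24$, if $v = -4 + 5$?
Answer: $24$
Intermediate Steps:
$v = 1$
$v 24 = 1 \cdot 24 = 24$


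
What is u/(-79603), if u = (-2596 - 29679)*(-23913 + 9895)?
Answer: -452430950/79603 ≈ -5683.6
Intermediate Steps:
u = 452430950 (u = -32275*(-14018) = 452430950)
u/(-79603) = 452430950/(-79603) = 452430950*(-1/79603) = -452430950/79603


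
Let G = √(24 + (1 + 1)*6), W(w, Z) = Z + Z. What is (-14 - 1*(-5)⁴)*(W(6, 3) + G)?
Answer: -7668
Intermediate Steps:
W(w, Z) = 2*Z
G = 6 (G = √(24 + 2*6) = √(24 + 12) = √36 = 6)
(-14 - 1*(-5)⁴)*(W(6, 3) + G) = (-14 - 1*(-5)⁴)*(2*3 + 6) = (-14 - 1*625)*(6 + 6) = (-14 - 625)*12 = -639*12 = -7668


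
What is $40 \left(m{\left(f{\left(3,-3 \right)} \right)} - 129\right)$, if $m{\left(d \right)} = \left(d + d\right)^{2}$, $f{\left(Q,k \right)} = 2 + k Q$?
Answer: $2680$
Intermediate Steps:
$f{\left(Q,k \right)} = 2 + Q k$
$m{\left(d \right)} = 4 d^{2}$ ($m{\left(d \right)} = \left(2 d\right)^{2} = 4 d^{2}$)
$40 \left(m{\left(f{\left(3,-3 \right)} \right)} - 129\right) = 40 \left(4 \left(2 + 3 \left(-3\right)\right)^{2} - 129\right) = 40 \left(4 \left(2 - 9\right)^{2} - 129\right) = 40 \left(4 \left(-7\right)^{2} - 129\right) = 40 \left(4 \cdot 49 - 129\right) = 40 \left(196 - 129\right) = 40 \cdot 67 = 2680$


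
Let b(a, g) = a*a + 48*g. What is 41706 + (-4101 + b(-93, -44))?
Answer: 44142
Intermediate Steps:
b(a, g) = a² + 48*g
41706 + (-4101 + b(-93, -44)) = 41706 + (-4101 + ((-93)² + 48*(-44))) = 41706 + (-4101 + (8649 - 2112)) = 41706 + (-4101 + 6537) = 41706 + 2436 = 44142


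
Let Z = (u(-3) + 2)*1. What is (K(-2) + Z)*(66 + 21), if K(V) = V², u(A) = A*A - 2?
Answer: 1131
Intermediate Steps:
u(A) = -2 + A² (u(A) = A² - 2 = -2 + A²)
Z = 9 (Z = ((-2 + (-3)²) + 2)*1 = ((-2 + 9) + 2)*1 = (7 + 2)*1 = 9*1 = 9)
(K(-2) + Z)*(66 + 21) = ((-2)² + 9)*(66 + 21) = (4 + 9)*87 = 13*87 = 1131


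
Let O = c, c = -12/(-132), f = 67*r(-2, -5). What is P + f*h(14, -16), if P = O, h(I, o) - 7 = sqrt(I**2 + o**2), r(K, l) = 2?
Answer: 10319/11 + 268*sqrt(113) ≈ 3787.0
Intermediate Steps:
f = 134 (f = 67*2 = 134)
c = 1/11 (c = -12*(-1/132) = 1/11 ≈ 0.090909)
O = 1/11 ≈ 0.090909
h(I, o) = 7 + sqrt(I**2 + o**2)
P = 1/11 ≈ 0.090909
P + f*h(14, -16) = 1/11 + 134*(7 + sqrt(14**2 + (-16)**2)) = 1/11 + 134*(7 + sqrt(196 + 256)) = 1/11 + 134*(7 + sqrt(452)) = 1/11 + 134*(7 + 2*sqrt(113)) = 1/11 + (938 + 268*sqrt(113)) = 10319/11 + 268*sqrt(113)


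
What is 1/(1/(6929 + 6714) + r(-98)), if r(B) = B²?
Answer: 13643/131027373 ≈ 0.00010412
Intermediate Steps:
1/(1/(6929 + 6714) + r(-98)) = 1/(1/(6929 + 6714) + (-98)²) = 1/(1/13643 + 9604) = 1/(131027373/13643) = 13643/131027373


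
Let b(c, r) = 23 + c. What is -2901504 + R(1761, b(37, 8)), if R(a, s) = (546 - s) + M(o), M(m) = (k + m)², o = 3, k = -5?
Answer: -2901014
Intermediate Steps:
M(m) = (-5 + m)²
R(a, s) = 550 - s (R(a, s) = (546 - s) + (-5 + 3)² = (546 - s) + (-2)² = (546 - s) + 4 = 550 - s)
-2901504 + R(1761, b(37, 8)) = -2901504 + (550 - (23 + 37)) = -2901504 + (550 - 1*60) = -2901504 + (550 - 60) = -2901504 + 490 = -2901014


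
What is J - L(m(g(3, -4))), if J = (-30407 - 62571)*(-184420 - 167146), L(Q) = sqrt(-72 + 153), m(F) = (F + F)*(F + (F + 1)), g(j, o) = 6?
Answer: 32687903539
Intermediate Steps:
m(F) = 2*F*(1 + 2*F) (m(F) = (2*F)*(F + (1 + F)) = (2*F)*(1 + 2*F) = 2*F*(1 + 2*F))
L(Q) = 9 (L(Q) = sqrt(81) = 9)
J = 32687903548 (J = -92978*(-351566) = 32687903548)
J - L(m(g(3, -4))) = 32687903548 - 1*9 = 32687903548 - 9 = 32687903539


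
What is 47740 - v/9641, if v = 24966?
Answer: 460236374/9641 ≈ 47737.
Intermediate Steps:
47740 - v/9641 = 47740 - 24966/9641 = 460236374/9641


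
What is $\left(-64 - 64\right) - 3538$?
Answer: $-3666$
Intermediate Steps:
$\left(-64 - 64\right) - 3538 = -128 - 3538 = -3666$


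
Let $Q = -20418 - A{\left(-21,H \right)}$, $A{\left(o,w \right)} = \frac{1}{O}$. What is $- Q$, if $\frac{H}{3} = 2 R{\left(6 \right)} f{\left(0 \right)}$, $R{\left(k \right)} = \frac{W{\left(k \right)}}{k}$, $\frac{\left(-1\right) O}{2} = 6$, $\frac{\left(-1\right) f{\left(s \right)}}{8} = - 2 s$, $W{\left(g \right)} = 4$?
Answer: $\frac{245015}{12} \approx 20418.0$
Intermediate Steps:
$f{\left(s \right)} = 16 s$ ($f{\left(s \right)} = - 8 \left(- 2 s\right) = 16 s$)
$O = -12$ ($O = \left(-2\right) 6 = -12$)
$R{\left(k \right)} = \frac{4}{k}$
$H = 0$ ($H = 3 \cdot 2 \cdot \frac{4}{6} \cdot 16 \cdot 0 = 3 \cdot 2 \cdot 4 \cdot \frac{1}{6} \cdot 0 = 3 \cdot 2 \cdot \frac{2}{3} \cdot 0 = 3 \cdot \frac{4}{3} \cdot 0 = 3 \cdot 0 = 0$)
$A{\left(o,w \right)} = - \frac{1}{12}$ ($A{\left(o,w \right)} = \frac{1}{-12} = - \frac{1}{12}$)
$Q = - \frac{245015}{12}$ ($Q = -20418 - - \frac{1}{12} = -20418 + \frac{1}{12} = - \frac{245015}{12} \approx -20418.0$)
$- Q = \left(-1\right) \left(- \frac{245015}{12}\right) = \frac{245015}{12}$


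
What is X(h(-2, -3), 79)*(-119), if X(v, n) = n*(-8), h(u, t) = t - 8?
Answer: 75208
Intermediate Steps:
h(u, t) = -8 + t
X(v, n) = -8*n
X(h(-2, -3), 79)*(-119) = -8*79*(-119) = -632*(-119) = 75208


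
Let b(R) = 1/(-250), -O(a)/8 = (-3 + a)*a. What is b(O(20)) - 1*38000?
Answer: -9500001/250 ≈ -38000.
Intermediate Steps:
O(a) = -8*a*(-3 + a) (O(a) = -8*(-3 + a)*a = -8*a*(-3 + a))
b(R) = -1/250
b(O(20)) - 1*38000 = -1/250 - 1*38000 = -1/250 - 38000 = -9500001/250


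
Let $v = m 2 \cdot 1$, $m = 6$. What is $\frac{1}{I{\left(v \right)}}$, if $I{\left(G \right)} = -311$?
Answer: $- \frac{1}{311} \approx -0.0032154$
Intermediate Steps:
$v = 12$ ($v = 6 \cdot 2 \cdot 1 = 12 \cdot 1 = 12$)
$\frac{1}{I{\left(v \right)}} = \frac{1}{-311} = - \frac{1}{311}$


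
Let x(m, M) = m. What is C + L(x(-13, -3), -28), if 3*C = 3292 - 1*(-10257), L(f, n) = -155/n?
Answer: 379837/84 ≈ 4521.9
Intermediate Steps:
C = 13549/3 (C = (3292 - 1*(-10257))/3 = (3292 + 10257)/3 = (1/3)*13549 = 13549/3 ≈ 4516.3)
C + L(x(-13, -3), -28) = 13549/3 - 155/(-28) = 13549/3 - 155*(-1/28) = 13549/3 + 155/28 = 379837/84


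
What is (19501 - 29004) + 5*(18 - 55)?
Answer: -9688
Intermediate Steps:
(19501 - 29004) + 5*(18 - 55) = -9503 + 5*(-37) = -9503 - 185 = -9688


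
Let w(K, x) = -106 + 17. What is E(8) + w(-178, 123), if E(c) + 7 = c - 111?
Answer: -199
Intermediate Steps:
w(K, x) = -89
E(c) = -118 + c (E(c) = -7 + (c - 111) = -7 + (-111 + c) = -118 + c)
E(8) + w(-178, 123) = (-118 + 8) - 89 = -110 - 89 = -199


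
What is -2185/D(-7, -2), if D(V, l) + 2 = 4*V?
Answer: 437/6 ≈ 72.833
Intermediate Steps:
D(V, l) = -2 + 4*V
-2185/D(-7, -2) = -2185/(-2 + 4*(-7)) = -2185/(-2 - 28) = -2185/(-30) = -2185*(-1/30) = 437/6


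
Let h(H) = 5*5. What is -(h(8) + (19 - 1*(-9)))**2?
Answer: -2809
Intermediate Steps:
h(H) = 25
-(h(8) + (19 - 1*(-9)))**2 = -(25 + (19 - 1*(-9)))**2 = -(25 + (19 + 9))**2 = -(25 + 28)**2 = -1*53**2 = -1*2809 = -2809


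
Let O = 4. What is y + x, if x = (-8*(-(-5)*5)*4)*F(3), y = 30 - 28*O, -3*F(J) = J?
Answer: 718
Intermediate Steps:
F(J) = -J/3
y = -82 (y = 30 - 28*4 = 30 - 112 = -82)
x = 800 (x = (-8*(-(-5)*5)*4)*(-1/3*3) = -8*(-5*(-5))*4*(-1) = -200*4*(-1) = -8*100*(-1) = -800*(-1) = 800)
y + x = -82 + 800 = 718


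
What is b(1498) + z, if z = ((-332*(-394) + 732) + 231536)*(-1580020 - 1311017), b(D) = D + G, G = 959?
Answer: -1049666147355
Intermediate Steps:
b(D) = 959 + D (b(D) = D + 959 = 959 + D)
z = -1049666149812 (z = ((130808 + 732) + 231536)*(-2891037) = (131540 + 231536)*(-2891037) = 363076*(-2891037) = -1049666149812)
b(1498) + z = (959 + 1498) - 1049666149812 = 2457 - 1049666149812 = -1049666147355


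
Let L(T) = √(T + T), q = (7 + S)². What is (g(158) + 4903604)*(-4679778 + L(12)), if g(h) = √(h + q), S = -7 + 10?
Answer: -2*(2339889 - √6)*(4903604 + √258) ≈ -2.2948e+13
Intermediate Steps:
S = 3
q = 100 (q = (7 + 3)² = 10² = 100)
L(T) = √2*√T (L(T) = √(2*T) = √2*√T)
g(h) = √(100 + h) (g(h) = √(h + 100) = √(100 + h))
(g(158) + 4903604)*(-4679778 + L(12)) = (√(100 + 158) + 4903604)*(-4679778 + √2*√12) = (√258 + 4903604)*(-4679778 + √2*(2*√3)) = (4903604 + √258)*(-4679778 + 2*√6) = (-4679778 + 2*√6)*(4903604 + √258)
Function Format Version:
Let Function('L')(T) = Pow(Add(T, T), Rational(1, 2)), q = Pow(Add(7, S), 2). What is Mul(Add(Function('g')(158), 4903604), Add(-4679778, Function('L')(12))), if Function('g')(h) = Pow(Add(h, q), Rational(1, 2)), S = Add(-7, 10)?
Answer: Mul(-2, Add(2339889, Mul(-1, Pow(6, Rational(1, 2)))), Add(4903604, Pow(258, Rational(1, 2)))) ≈ -2.2948e+13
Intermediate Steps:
S = 3
q = 100 (q = Pow(Add(7, 3), 2) = Pow(10, 2) = 100)
Function('L')(T) = Mul(Pow(2, Rational(1, 2)), Pow(T, Rational(1, 2))) (Function('L')(T) = Pow(Mul(2, T), Rational(1, 2)) = Mul(Pow(2, Rational(1, 2)), Pow(T, Rational(1, 2))))
Function('g')(h) = Pow(Add(100, h), Rational(1, 2)) (Function('g')(h) = Pow(Add(h, 100), Rational(1, 2)) = Pow(Add(100, h), Rational(1, 2)))
Mul(Add(Function('g')(158), 4903604), Add(-4679778, Function('L')(12))) = Mul(Add(Pow(Add(100, 158), Rational(1, 2)), 4903604), Add(-4679778, Mul(Pow(2, Rational(1, 2)), Pow(12, Rational(1, 2))))) = Mul(Add(Pow(258, Rational(1, 2)), 4903604), Add(-4679778, Mul(Pow(2, Rational(1, 2)), Mul(2, Pow(3, Rational(1, 2)))))) = Mul(Add(4903604, Pow(258, Rational(1, 2))), Add(-4679778, Mul(2, Pow(6, Rational(1, 2))))) = Mul(Add(-4679778, Mul(2, Pow(6, Rational(1, 2)))), Add(4903604, Pow(258, Rational(1, 2))))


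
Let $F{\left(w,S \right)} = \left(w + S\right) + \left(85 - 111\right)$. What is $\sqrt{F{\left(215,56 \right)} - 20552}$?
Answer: $i \sqrt{20307} \approx 142.5 i$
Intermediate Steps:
$F{\left(w,S \right)} = -26 + S + w$ ($F{\left(w,S \right)} = \left(S + w\right) - 26 = -26 + S + w$)
$\sqrt{F{\left(215,56 \right)} - 20552} = \sqrt{\left(-26 + 56 + 215\right) - 20552} = \sqrt{245 - 20552} = \sqrt{-20307} = i \sqrt{20307}$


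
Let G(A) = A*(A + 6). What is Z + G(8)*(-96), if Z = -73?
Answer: -10825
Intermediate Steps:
G(A) = A*(6 + A)
Z + G(8)*(-96) = -73 + (8*(6 + 8))*(-96) = -73 + (8*14)*(-96) = -73 + 112*(-96) = -73 - 10752 = -10825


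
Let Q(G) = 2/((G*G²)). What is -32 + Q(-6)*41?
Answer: -3497/108 ≈ -32.380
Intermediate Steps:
Q(G) = 2/G³ (Q(G) = 2/(G³) = 2/G³)
-32 + Q(-6)*41 = -32 + (2/(-6)³)*41 = -32 + (2*(-1/216))*41 = -32 - 1/108*41 = -32 - 41/108 = -3497/108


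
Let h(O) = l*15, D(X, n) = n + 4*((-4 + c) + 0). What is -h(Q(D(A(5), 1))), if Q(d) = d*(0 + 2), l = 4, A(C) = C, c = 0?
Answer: -60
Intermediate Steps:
D(X, n) = -16 + n (D(X, n) = n + 4*((-4 + 0) + 0) = n + 4*(-4 + 0) = n + 4*(-4) = n - 16 = -16 + n)
Q(d) = 2*d (Q(d) = d*2 = 2*d)
h(O) = 60 (h(O) = 4*15 = 60)
-h(Q(D(A(5), 1))) = -1*60 = -60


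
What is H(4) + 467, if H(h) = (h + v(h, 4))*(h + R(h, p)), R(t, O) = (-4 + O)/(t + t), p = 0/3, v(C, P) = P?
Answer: 495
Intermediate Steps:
p = 0 (p = 0*(⅓) = 0)
R(t, O) = (-4 + O)/(2*t) (R(t, O) = (-4 + O)/((2*t)) = (-4 + O)*(1/(2*t)) = (-4 + O)/(2*t))
H(h) = (4 + h)*(h - 2/h) (H(h) = (h + 4)*(h + (-4 + 0)/(2*h)) = (4 + h)*(h + (½)*(-4)/h) = (4 + h)*(h - 2/h))
H(4) + 467 = (-2 + 4² - 8/4 + 4*4) + 467 = (-2 + 16 - 8*¼ + 16) + 467 = (-2 + 16 - 2 + 16) + 467 = 28 + 467 = 495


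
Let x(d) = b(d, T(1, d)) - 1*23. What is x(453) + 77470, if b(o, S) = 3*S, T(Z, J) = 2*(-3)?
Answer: 77429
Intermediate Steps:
T(Z, J) = -6
x(d) = -41 (x(d) = 3*(-6) - 1*23 = -18 - 23 = -41)
x(453) + 77470 = -41 + 77470 = 77429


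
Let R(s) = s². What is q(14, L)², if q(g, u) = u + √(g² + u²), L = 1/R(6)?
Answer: 127009/648 + √254017/648 ≈ 196.78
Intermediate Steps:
L = 1/36 (L = 1/(6²) = 1/36 ≈ 0.027778)
q(14, L)² = (1/36 + √(14² + (1/36)²))² = (1/36 + √(196 + 1/1296))² = (1/36 + √(254017/1296))² = (1/36 + √254017/36)²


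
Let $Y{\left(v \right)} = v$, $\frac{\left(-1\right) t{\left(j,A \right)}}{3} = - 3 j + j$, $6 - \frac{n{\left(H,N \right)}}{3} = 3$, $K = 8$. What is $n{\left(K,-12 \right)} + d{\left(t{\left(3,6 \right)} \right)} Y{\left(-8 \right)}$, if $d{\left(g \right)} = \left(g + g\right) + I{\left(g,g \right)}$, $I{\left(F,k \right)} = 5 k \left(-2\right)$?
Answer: $1161$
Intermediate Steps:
$n{\left(H,N \right)} = 9$ ($n{\left(H,N \right)} = 18 - 9 = 9$)
$t{\left(j,A \right)} = 6 j$ ($t{\left(j,A \right)} = - 3 \left(- 3 j + j\right) = - 3 \left(- 2 j\right) = 6 j$)
$I{\left(F,k \right)} = - 10 k$
$d{\left(g \right)} = - 8 g$ ($d{\left(g \right)} = \left(g + g\right) - 10 g = 2 g - 10 g = - 8 g$)
$n{\left(K,-12 \right)} + d{\left(t{\left(3,6 \right)} \right)} Y{\left(-8 \right)} = 9 + - 8 \cdot 6 \cdot 3 \left(-8\right) = 9 + \left(-8\right) 18 \left(-8\right) = 9 - -1152 = 9 + 1152 = 1161$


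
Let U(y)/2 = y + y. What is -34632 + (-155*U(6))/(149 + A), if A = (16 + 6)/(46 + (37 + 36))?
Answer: -615264576/17753 ≈ -34657.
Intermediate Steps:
A = 22/119 (A = 22/(46 + 73) = 22/119 ≈ 0.18487)
U(y) = 4*y (U(y) = 2*(y + y) = 2*(2*y) = 4*y)
-34632 + (-155*U(6))/(149 + A) = -34632 + (-620*6)/(149 + 22/119) = -34632 + (-155*24)/(17753/119) = -34632 - 3720*119/17753 = -34632 - 442680/17753 = -615264576/17753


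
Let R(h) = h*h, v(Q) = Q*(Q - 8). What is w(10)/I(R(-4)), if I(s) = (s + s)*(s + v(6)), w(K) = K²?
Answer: 25/32 ≈ 0.78125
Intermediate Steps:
v(Q) = Q*(-8 + Q)
R(h) = h²
I(s) = 2*s*(-12 + s) (I(s) = (s + s)*(s + 6*(-8 + 6)) = (2*s)*(s + 6*(-2)) = (2*s)*(s - 12) = (2*s)*(-12 + s) = 2*s*(-12 + s))
w(10)/I(R(-4)) = 10²/((2*(-4)²*(-12 + (-4)²))) = 100/((2*16*(-12 + 16))) = 100/((2*16*4)) = 100/128 = 100*(1/128) = 25/32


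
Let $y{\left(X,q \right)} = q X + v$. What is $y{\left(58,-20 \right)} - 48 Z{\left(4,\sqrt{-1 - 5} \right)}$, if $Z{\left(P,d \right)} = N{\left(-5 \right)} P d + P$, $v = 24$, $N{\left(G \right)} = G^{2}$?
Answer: $-1328 - 4800 i \sqrt{6} \approx -1328.0 - 11758.0 i$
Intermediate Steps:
$Z{\left(P,d \right)} = P + 25 P d$ ($Z{\left(P,d \right)} = \left(-5\right)^{2} P d + P = 25 P d + P = P + 25 P d$)
$y{\left(X,q \right)} = 24 + X q$ ($y{\left(X,q \right)} = q X + 24 = X q + 24 = 24 + X q$)
$y{\left(58,-20 \right)} - 48 Z{\left(4,\sqrt{-1 - 5} \right)} = \left(24 + 58 \left(-20\right)\right) - 48 \cdot 4 \left(1 + 25 \sqrt{-1 - 5}\right) = \left(24 - 1160\right) - 48 \cdot 4 \left(1 + 25 \sqrt{-6}\right) = -1136 - 48 \cdot 4 \left(1 + 25 i \sqrt{6}\right) = -1136 - 48 \left(4 + 100 i \sqrt{6}\right) = -1136 - \left(192 + 4800 i \sqrt{6}\right) = -1328 - 4800 i \sqrt{6}$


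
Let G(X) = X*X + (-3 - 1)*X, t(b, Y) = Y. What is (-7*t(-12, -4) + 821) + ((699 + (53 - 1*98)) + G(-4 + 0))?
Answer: 1535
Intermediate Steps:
G(X) = X**2 - 4*X
(-7*t(-12, -4) + 821) + ((699 + (53 - 1*98)) + G(-4 + 0)) = (-7*(-4) + 821) + ((699 + (53 - 1*98)) + (-4 + 0)*(-4 + (-4 + 0))) = (28 + 821) + ((699 + (53 - 98)) - 4*(-4 - 4)) = 849 + ((699 - 45) - 4*(-8)) = 849 + (654 + 32) = 849 + 686 = 1535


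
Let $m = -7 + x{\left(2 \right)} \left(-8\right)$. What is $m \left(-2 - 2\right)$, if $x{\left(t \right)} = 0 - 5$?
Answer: $-132$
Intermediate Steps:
$x{\left(t \right)} = -5$
$m = 33$ ($m = -7 - -40 = -7 + 40 = 33$)
$m \left(-2 - 2\right) = 33 \left(-2 - 2\right) = 33 \left(-4\right) = -132$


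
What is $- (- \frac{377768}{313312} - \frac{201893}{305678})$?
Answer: $\frac{11170679145}{5985786596} \approx 1.8662$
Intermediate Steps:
$- (- \frac{377768}{313312} - \frac{201893}{305678}) = - (\left(-377768\right) \frac{1}{313312} - \frac{201893}{305678}) = - (- \frac{47221}{39164} - \frac{201893}{305678}) = \left(-1\right) \left(- \frac{11170679145}{5985786596}\right) = \frac{11170679145}{5985786596}$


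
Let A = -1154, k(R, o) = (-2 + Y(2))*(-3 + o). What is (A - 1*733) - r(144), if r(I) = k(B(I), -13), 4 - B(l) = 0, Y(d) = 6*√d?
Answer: -1919 + 96*√2 ≈ -1783.2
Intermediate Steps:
B(l) = 4 (B(l) = 4 - 1*0 = 4 + 0 = 4)
k(R, o) = (-3 + o)*(-2 + 6*√2) (k(R, o) = (-2 + 6*√2)*(-3 + o) = (-3 + o)*(-2 + 6*√2))
r(I) = 32 - 96*√2 (r(I) = 6 - 18*√2 - 2*(-13) + 6*(-13)*√2 = 6 - 18*√2 + 26 - 78*√2 = 32 - 96*√2)
(A - 1*733) - r(144) = (-1154 - 1*733) - (32 - 96*√2) = (-1154 - 733) + (-32 + 96*√2) = -1887 + (-32 + 96*√2) = -1919 + 96*√2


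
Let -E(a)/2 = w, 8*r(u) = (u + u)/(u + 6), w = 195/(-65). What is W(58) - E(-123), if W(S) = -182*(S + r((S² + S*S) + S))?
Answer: -24015289/2264 ≈ -10607.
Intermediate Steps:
w = -3 (w = 195*(-1/65) = -3)
r(u) = u/(4*(6 + u)) (r(u) = ((u + u)/(u + 6))/8 = ((2*u)/(6 + u))/8 = (2*u/(6 + u))/8 = u/(4*(6 + u)))
E(a) = 6 (E(a) = -2*(-3) = 6)
W(S) = -182*S - 91*(S + 2*S²)/(2*(6 + S + 2*S²)) (W(S) = -182*(S + ((S² + S*S) + S)/(4*(6 + ((S² + S*S) + S)))) = -182*(S + ((S² + S²) + S)/(4*(6 + ((S² + S²) + S)))) = -182*(S + (2*S² + S)/(4*(6 + (2*S² + S)))) = -182*(S + (S + 2*S²)/(4*(6 + (S + 2*S²)))) = -182*(S + (S + 2*S²)/(4*(6 + S + 2*S²))) = -182*S - 91*(S + 2*S²)/(2*(6 + S + 2*S²)))
W(58) - E(-123) = (91/2)*58*(-25 - 8*58² - 6*58)/(6 + 58 + 2*58²) - 1*6 = (91/2)*58*(-25 - 8*3364 - 348)/(6 + 58 + 2*3364) - 6 = (91/2)*58*(-25 - 26912 - 348)/(6 + 58 + 6728) - 6 = (91/2)*58*(-27285)/6792 - 6 = (91/2)*58*(1/6792)*(-27285) - 6 = -24001705/2264 - 6 = -24015289/2264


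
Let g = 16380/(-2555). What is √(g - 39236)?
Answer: 2*I*√52280702/73 ≈ 198.1*I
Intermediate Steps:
g = -468/73 (g = 16380*(-1/2555) = -468/73 ≈ -6.4110)
√(g - 39236) = √(-468/73 - 39236) = √(-2864696/73) = 2*I*√52280702/73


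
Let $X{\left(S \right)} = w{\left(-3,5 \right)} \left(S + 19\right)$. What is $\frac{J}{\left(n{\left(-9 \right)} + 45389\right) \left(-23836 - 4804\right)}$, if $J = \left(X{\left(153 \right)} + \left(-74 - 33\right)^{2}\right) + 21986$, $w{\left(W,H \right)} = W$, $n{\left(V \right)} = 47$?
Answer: $- \frac{32919}{1301287040} \approx -2.5297 \cdot 10^{-5}$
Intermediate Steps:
$X{\left(S \right)} = -57 - 3 S$ ($X{\left(S \right)} = - 3 \left(S + 19\right) = - 3 \left(19 + S\right) = -57 - 3 S$)
$J = 32919$ ($J = \left(\left(-57 - 459\right) + \left(-74 - 33\right)^{2}\right) + 21986 = \left(\left(-57 - 459\right) + \left(-107\right)^{2}\right) + 21986 = \left(-516 + 11449\right) + 21986 = 10933 + 21986 = 32919$)
$\frac{J}{\left(n{\left(-9 \right)} + 45389\right) \left(-23836 - 4804\right)} = \frac{32919}{\left(47 + 45389\right) \left(-23836 - 4804\right)} = \frac{32919}{45436 \left(-28640\right)} = \frac{32919}{-1301287040} = 32919 \left(- \frac{1}{1301287040}\right) = - \frac{32919}{1301287040}$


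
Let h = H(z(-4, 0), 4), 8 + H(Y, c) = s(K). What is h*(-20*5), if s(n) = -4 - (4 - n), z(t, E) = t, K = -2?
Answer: 1800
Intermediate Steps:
s(n) = -8 + n (s(n) = -4 + (-4 + n) = -8 + n)
H(Y, c) = -18 (H(Y, c) = -8 + (-8 - 2) = -8 - 10 = -18)
h = -18
h*(-20*5) = -(-360)*5 = -18*(-100) = 1800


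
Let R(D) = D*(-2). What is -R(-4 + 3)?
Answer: -2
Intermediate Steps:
R(D) = -2*D
-R(-4 + 3) = -(-2)*(-4 + 3) = -(-2)*(-1) = -1*2 = -2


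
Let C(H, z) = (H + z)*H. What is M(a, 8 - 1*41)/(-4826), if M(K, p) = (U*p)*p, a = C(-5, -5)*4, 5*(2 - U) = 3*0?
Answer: -1089/2413 ≈ -0.45131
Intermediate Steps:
C(H, z) = H*(H + z)
U = 2 (U = 2 - 3*0/5 = 2 - ⅕*0 = 2 + 0 = 2)
a = 200 (a = -5*(-5 - 5)*4 = -5*(-10)*4 = 50*4 = 200)
M(K, p) = 2*p² (M(K, p) = (2*p)*p = 2*p²)
M(a, 8 - 1*41)/(-4826) = (2*(8 - 1*41)²)/(-4826) = (2*(8 - 41)²)*(-1/4826) = (2*(-33)²)*(-1/4826) = (2*1089)*(-1/4826) = 2178*(-1/4826) = -1089/2413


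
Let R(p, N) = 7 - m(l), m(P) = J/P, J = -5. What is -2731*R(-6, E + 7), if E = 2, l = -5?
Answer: -16386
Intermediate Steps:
m(P) = -5/P
R(p, N) = 6 (R(p, N) = 7 - (-5)/(-5) = 7 - (-5)*(-1)/5 = 7 - 1*1 = 7 - 1 = 6)
-2731*R(-6, E + 7) = -2731*6 = -16386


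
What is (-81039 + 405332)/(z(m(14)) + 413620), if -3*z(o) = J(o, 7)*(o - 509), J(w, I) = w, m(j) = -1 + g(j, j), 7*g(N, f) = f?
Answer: 972879/1241368 ≈ 0.78372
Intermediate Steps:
g(N, f) = f/7
m(j) = -1 + j/7
z(o) = -o*(-509 + o)/3 (z(o) = -o*(o - 509)/3 = -o*(-509 + o)/3)
(-81039 + 405332)/(z(m(14)) + 413620) = (-81039 + 405332)/((-1 + (1/7)*14)*(509 - (-1 + (1/7)*14))/3 + 413620) = 324293/((-1 + 2)*(509 - (-1 + 2))/3 + 413620) = 324293/((1/3)*1*(509 - 1*1) + 413620) = 324293/((1/3)*1*(509 - 1) + 413620) = 324293/((1/3)*1*508 + 413620) = 324293/(508/3 + 413620) = 324293/(1241368/3) = 324293*(3/1241368) = 972879/1241368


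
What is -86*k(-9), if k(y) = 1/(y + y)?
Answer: 43/9 ≈ 4.7778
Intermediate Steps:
k(y) = 1/(2*y)
-86*k(-9) = -43/(-9) = -43*(-1)/9 = -86*(-1/18) = 43/9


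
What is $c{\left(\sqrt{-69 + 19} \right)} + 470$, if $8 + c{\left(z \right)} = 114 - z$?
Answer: $576 - 5 i \sqrt{2} \approx 576.0 - 7.0711 i$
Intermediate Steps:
$c{\left(z \right)} = 106 - z$ ($c{\left(z \right)} = -8 - \left(-114 + z\right) = 106 - z$)
$c{\left(\sqrt{-69 + 19} \right)} + 470 = \left(106 - \sqrt{-69 + 19}\right) + 470 = \left(106 - \sqrt{-50}\right) + 470 = \left(106 - 5 i \sqrt{2}\right) + 470 = 576 - 5 i \sqrt{2}$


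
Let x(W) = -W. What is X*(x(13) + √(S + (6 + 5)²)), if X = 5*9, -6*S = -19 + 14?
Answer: -585 + 15*√4386/2 ≈ -88.298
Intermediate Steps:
S = ⅚ (S = -(-19 + 14)/6 = -⅙*(-5) = ⅚ ≈ 0.83333)
X = 45
X*(x(13) + √(S + (6 + 5)²)) = 45*(-1*13 + √(⅚ + (6 + 5)²)) = 45*(-13 + √(⅚ + 11²)) = 45*(-13 + √(⅚ + 121)) = 45*(-13 + √(731/6)) = 45*(-13 + √4386/6) = -585 + 15*√4386/2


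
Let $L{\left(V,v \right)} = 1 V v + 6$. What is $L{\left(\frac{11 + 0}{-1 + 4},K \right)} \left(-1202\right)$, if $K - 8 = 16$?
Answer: $-112988$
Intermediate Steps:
$K = 24$ ($K = 8 + 16 = 24$)
$L{\left(V,v \right)} = 6 + V v$ ($L{\left(V,v \right)} = V v + 6 = 6 + V v$)
$L{\left(\frac{11 + 0}{-1 + 4},K \right)} \left(-1202\right) = \left(6 + \frac{11 + 0}{-1 + 4} \cdot 24\right) \left(-1202\right) = \left(6 + \frac{11}{3} \cdot 24\right) \left(-1202\right) = \left(6 + 88\right) \left(-1202\right) = 94 \left(-1202\right) = -112988$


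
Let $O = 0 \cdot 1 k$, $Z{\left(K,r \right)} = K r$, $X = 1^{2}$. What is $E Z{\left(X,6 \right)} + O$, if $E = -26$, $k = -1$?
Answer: $-156$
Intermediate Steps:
$X = 1$
$O = 0$ ($O = 0 \cdot 1 \left(-1\right) = 0 \left(-1\right) = 0$)
$E Z{\left(X,6 \right)} + O = - 26 \cdot 1 \cdot 6 + 0 = \left(-26\right) 6 + 0 = -156 + 0 = -156$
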